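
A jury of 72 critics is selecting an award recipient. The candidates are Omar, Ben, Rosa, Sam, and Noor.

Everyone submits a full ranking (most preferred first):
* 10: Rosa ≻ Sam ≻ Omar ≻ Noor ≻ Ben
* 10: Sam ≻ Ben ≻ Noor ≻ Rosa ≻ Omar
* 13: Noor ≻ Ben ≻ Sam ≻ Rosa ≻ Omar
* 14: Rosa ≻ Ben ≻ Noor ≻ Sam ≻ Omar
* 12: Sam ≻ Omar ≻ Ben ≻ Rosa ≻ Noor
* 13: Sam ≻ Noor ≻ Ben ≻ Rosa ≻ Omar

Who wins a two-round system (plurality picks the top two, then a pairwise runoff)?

Sam

Round 1 first-place votes: Omar 0, Ben 0, Rosa 24, Sam 35, Noor 13. Sam and Rosa advance.
Runoff: Sam is ranked above Rosa on 48 ballots, Rosa above Sam on 24.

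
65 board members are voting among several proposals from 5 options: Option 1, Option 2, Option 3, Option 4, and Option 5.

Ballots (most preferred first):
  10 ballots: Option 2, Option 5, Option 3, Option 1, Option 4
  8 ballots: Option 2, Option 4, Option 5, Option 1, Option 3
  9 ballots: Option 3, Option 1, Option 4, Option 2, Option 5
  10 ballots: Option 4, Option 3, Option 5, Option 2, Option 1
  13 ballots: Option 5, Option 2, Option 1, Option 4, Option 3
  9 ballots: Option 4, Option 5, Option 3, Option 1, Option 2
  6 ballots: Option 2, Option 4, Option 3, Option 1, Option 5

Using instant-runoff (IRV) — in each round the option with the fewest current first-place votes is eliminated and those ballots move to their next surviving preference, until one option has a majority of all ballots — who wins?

Option 2

Round 1: Option 1 0, Option 2 24, Option 3 9, Option 4 19, Option 5 13. Option 1 eliminated.
Round 2: Option 2 24, Option 3 9, Option 4 19, Option 5 13. Option 3 eliminated.
Round 3: Option 2 24, Option 4 28, Option 5 13. Option 5 eliminated.
Round 4: Option 2 37, Option 4 28. Option 2 has a majority (≥33).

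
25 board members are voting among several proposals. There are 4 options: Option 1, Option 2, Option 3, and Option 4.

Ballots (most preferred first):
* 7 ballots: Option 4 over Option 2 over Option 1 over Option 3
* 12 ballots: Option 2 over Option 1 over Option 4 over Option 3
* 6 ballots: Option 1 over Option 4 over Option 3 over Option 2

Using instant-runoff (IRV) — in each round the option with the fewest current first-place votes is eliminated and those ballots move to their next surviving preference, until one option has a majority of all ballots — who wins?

Option 4

Round 1: Option 1 6, Option 2 12, Option 3 0, Option 4 7. Option 3 eliminated.
Round 2: Option 1 6, Option 2 12, Option 4 7. Option 1 eliminated.
Round 3: Option 2 12, Option 4 13. Option 4 has a majority (≥13).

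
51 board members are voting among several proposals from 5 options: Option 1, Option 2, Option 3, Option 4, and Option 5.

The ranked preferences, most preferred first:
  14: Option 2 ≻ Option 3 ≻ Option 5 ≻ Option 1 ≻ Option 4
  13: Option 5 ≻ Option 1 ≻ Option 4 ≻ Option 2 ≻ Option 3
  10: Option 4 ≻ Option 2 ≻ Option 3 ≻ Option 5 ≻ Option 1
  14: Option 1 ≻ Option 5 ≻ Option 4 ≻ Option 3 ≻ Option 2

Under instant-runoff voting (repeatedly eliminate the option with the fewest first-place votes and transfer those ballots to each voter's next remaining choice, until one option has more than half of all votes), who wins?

Option 1

Round 1: Option 1 14, Option 2 14, Option 3 0, Option 4 10, Option 5 13. Option 3 eliminated.
Round 2: Option 1 14, Option 2 14, Option 4 10, Option 5 13. Option 4 eliminated.
Round 3: Option 1 14, Option 2 24, Option 5 13. Option 5 eliminated.
Round 4: Option 1 27, Option 2 24. Option 1 has a majority (≥26).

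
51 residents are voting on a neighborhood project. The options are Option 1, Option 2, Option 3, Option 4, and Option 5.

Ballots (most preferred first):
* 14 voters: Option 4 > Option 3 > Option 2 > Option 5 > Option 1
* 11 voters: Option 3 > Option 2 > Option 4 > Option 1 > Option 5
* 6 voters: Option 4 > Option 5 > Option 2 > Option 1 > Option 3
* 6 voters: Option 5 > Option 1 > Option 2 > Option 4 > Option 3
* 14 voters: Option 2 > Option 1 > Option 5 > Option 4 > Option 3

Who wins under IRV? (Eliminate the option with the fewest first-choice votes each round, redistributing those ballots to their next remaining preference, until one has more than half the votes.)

Round 1: Option 1 0, Option 2 14, Option 3 11, Option 4 20, Option 5 6. Option 1 eliminated.
Round 2: Option 2 14, Option 3 11, Option 4 20, Option 5 6. Option 5 eliminated.
Round 3: Option 2 20, Option 3 11, Option 4 20. Option 3 eliminated.
Round 4: Option 2 31, Option 4 20. Option 2 has a majority (≥26).

Option 2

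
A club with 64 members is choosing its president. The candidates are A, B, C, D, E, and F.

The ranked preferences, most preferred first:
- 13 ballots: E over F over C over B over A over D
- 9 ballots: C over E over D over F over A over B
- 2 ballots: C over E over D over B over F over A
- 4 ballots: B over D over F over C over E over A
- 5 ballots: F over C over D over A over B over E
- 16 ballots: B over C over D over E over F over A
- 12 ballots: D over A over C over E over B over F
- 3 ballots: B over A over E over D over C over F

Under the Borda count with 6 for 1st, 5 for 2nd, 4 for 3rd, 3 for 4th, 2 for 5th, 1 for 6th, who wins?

C

A: 13×2 + 9×2 + 2×1 + 4×1 + 5×3 + 16×1 + 12×5 + 3×5 = 156
B: 13×3 + 9×1 + 2×3 + 4×6 + 5×2 + 16×6 + 12×2 + 3×6 = 226
C: 13×4 + 9×6 + 2×6 + 4×3 + 5×5 + 16×5 + 12×4 + 3×2 = 289
D: 13×1 + 9×4 + 2×4 + 4×5 + 5×4 + 16×4 + 12×6 + 3×3 = 242
E: 13×6 + 9×5 + 2×5 + 4×2 + 5×1 + 16×3 + 12×3 + 3×4 = 242
F: 13×5 + 9×3 + 2×2 + 4×4 + 5×6 + 16×2 + 12×1 + 3×1 = 189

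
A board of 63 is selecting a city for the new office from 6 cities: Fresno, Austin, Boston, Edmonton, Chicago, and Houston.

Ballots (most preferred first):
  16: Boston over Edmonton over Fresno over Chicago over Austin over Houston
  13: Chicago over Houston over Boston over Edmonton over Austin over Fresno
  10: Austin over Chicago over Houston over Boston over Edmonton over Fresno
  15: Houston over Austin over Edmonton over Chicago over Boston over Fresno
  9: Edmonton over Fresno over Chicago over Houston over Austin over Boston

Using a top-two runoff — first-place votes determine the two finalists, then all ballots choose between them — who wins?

Round 1 first-place votes: Fresno 0, Austin 10, Boston 16, Edmonton 9, Chicago 13, Houston 15. Boston and Houston advance.
Runoff: Boston is ranked above Houston on 16 ballots, Houston above Boston on 47.

Houston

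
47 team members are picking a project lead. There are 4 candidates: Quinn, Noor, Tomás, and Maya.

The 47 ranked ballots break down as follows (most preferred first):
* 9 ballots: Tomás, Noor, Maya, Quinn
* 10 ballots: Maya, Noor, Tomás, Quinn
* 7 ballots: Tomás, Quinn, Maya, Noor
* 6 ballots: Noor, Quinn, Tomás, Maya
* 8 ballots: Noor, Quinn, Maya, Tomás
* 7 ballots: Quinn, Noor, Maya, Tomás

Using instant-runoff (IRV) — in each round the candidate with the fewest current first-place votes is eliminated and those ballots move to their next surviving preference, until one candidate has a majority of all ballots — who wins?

Noor

Round 1: Quinn 7, Noor 14, Tomás 16, Maya 10. Quinn eliminated.
Round 2: Noor 21, Tomás 16, Maya 10. Maya eliminated.
Round 3: Noor 31, Tomás 16. Noor has a majority (≥24).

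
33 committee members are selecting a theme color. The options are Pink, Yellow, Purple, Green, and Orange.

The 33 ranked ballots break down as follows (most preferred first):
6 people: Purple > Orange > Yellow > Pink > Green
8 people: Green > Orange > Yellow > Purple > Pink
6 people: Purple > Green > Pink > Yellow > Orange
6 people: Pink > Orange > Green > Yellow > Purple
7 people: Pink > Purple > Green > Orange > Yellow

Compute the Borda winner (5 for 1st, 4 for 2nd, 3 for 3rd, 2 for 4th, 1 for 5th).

Purple

Pink: 6×2 + 8×1 + 6×3 + 6×5 + 7×5 = 103
Yellow: 6×3 + 8×3 + 6×2 + 6×2 + 7×1 = 73
Purple: 6×5 + 8×2 + 6×5 + 6×1 + 7×4 = 110
Green: 6×1 + 8×5 + 6×4 + 6×3 + 7×3 = 109
Orange: 6×4 + 8×4 + 6×1 + 6×4 + 7×2 = 100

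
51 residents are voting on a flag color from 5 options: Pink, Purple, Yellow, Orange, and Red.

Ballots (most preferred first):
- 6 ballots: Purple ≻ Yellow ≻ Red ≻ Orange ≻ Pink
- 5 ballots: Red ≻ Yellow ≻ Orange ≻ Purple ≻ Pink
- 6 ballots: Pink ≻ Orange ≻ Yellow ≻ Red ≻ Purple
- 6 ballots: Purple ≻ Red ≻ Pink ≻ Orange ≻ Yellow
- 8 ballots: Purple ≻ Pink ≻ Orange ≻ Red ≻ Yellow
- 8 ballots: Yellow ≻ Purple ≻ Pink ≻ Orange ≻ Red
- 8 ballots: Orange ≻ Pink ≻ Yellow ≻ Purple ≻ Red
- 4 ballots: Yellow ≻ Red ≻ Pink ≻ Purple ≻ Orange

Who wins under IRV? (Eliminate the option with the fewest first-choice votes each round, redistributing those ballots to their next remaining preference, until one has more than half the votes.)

Round 1: Pink 6, Purple 20, Yellow 12, Orange 8, Red 5. Red eliminated.
Round 2: Pink 6, Purple 20, Yellow 17, Orange 8. Pink eliminated.
Round 3: Purple 20, Yellow 17, Orange 14. Orange eliminated.
Round 4: Purple 20, Yellow 31. Yellow has a majority (≥26).

Yellow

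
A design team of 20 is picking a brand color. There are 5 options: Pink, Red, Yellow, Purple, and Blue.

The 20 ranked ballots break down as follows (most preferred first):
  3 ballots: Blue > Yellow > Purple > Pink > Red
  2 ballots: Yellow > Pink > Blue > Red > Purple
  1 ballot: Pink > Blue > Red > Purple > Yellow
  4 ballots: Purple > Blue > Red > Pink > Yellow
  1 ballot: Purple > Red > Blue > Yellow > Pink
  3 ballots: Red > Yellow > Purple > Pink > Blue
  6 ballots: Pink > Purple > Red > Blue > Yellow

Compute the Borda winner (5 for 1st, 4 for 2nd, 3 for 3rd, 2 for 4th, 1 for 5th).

Purple

Pink: 3×2 + 2×4 + 1×5 + 4×2 + 1×1 + 3×2 + 6×5 = 64
Red: 3×1 + 2×2 + 1×3 + 4×3 + 1×4 + 3×5 + 6×3 = 59
Yellow: 3×4 + 2×5 + 1×1 + 4×1 + 1×2 + 3×4 + 6×1 = 47
Purple: 3×3 + 2×1 + 1×2 + 4×5 + 1×5 + 3×3 + 6×4 = 71
Blue: 3×5 + 2×3 + 1×4 + 4×4 + 1×3 + 3×1 + 6×2 = 59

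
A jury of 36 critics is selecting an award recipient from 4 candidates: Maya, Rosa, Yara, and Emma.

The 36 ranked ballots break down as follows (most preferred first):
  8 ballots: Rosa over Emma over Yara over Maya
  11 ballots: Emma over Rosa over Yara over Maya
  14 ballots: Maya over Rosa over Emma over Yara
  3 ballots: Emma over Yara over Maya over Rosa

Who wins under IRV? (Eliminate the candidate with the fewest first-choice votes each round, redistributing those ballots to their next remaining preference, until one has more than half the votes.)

Round 1: Maya 14, Rosa 8, Yara 0, Emma 14. Yara eliminated.
Round 2: Maya 14, Rosa 8, Emma 14. Rosa eliminated.
Round 3: Maya 14, Emma 22. Emma has a majority (≥19).

Emma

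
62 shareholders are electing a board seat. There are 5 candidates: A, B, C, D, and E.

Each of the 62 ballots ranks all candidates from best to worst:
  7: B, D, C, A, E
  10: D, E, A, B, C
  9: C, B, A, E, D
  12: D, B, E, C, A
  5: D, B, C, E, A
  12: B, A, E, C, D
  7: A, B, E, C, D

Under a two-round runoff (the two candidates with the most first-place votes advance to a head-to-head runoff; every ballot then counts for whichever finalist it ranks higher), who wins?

B

Round 1 first-place votes: A 7, B 19, C 9, D 27, E 0. D and B advance.
Runoff: D is ranked above B on 27 ballots, B above D on 35.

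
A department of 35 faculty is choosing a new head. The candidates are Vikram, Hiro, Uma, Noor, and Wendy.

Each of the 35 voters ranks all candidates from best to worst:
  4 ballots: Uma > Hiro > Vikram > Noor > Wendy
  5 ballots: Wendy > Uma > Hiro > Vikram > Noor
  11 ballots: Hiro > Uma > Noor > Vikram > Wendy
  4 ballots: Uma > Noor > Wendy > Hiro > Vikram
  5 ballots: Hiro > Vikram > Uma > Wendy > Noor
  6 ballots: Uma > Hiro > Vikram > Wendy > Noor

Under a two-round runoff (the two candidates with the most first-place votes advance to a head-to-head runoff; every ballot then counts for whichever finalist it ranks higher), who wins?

Round 1 first-place votes: Vikram 0, Hiro 16, Uma 14, Noor 0, Wendy 5. Hiro and Uma advance.
Runoff: Hiro is ranked above Uma on 16 ballots, Uma above Hiro on 19.

Uma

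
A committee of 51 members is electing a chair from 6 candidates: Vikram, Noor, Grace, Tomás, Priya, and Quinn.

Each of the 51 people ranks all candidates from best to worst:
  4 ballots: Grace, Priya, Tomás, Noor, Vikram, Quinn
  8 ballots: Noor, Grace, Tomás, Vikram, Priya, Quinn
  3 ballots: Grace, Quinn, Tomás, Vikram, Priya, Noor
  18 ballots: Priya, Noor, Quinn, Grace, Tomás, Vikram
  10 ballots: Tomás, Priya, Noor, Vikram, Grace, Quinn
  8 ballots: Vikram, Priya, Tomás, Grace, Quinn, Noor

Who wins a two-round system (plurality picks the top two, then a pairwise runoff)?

Priya

Round 1 first-place votes: Vikram 8, Noor 8, Grace 7, Tomás 10, Priya 18, Quinn 0. Priya and Tomás advance.
Runoff: Priya is ranked above Tomás on 30 ballots, Tomás above Priya on 21.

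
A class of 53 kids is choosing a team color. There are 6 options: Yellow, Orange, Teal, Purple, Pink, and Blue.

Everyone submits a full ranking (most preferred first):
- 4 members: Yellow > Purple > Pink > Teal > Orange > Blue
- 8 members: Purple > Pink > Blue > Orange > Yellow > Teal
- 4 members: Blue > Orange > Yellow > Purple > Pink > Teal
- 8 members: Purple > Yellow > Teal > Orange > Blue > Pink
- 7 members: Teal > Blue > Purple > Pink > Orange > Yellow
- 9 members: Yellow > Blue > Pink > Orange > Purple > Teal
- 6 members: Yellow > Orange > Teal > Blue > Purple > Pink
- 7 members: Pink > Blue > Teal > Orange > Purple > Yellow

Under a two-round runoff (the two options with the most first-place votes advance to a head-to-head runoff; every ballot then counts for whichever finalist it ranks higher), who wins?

Round 1 first-place votes: Yellow 19, Orange 0, Teal 7, Purple 16, Pink 7, Blue 4. Yellow and Purple advance.
Runoff: Yellow is ranked above Purple on 23 ballots, Purple above Yellow on 30.

Purple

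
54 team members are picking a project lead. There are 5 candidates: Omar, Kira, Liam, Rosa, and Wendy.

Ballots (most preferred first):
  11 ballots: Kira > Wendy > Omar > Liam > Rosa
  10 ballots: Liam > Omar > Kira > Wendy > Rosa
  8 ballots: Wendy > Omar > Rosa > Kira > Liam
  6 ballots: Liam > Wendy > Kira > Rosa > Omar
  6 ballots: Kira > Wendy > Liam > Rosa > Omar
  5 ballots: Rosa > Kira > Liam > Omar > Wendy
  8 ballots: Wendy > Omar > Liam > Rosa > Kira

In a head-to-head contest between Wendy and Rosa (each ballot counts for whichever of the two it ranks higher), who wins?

Wendy

Wendy is ranked above Rosa on 49 ballots; Rosa above Wendy on 5.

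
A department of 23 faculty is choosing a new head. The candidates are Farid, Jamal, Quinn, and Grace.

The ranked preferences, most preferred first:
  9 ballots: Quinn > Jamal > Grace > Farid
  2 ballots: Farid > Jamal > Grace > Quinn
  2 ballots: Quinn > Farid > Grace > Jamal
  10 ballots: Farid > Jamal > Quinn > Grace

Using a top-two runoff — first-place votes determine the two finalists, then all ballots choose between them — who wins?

Farid

Round 1 first-place votes: Farid 12, Jamal 0, Quinn 11, Grace 0. Farid and Quinn advance.
Runoff: Farid is ranked above Quinn on 12 ballots, Quinn above Farid on 11.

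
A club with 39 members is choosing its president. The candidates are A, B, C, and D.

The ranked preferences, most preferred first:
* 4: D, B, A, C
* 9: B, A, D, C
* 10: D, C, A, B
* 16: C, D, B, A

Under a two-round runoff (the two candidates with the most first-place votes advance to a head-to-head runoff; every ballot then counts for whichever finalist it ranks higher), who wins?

Round 1 first-place votes: A 0, B 9, C 16, D 14. C and D advance.
Runoff: C is ranked above D on 16 ballots, D above C on 23.

D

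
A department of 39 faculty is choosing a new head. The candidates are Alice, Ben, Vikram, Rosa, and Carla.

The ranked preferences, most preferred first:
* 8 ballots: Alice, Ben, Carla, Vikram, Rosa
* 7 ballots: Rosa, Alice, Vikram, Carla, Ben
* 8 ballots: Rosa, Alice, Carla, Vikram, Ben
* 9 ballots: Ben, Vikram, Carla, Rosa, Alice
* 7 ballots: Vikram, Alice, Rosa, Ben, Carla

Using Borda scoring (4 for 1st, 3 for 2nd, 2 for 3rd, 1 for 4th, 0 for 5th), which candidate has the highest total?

Alice: 8×4 + 7×3 + 8×3 + 9×0 + 7×3 = 98
Ben: 8×3 + 7×0 + 8×0 + 9×4 + 7×1 = 67
Vikram: 8×1 + 7×2 + 8×1 + 9×3 + 7×4 = 85
Rosa: 8×0 + 7×4 + 8×4 + 9×1 + 7×2 = 83
Carla: 8×2 + 7×1 + 8×2 + 9×2 + 7×0 = 57

Alice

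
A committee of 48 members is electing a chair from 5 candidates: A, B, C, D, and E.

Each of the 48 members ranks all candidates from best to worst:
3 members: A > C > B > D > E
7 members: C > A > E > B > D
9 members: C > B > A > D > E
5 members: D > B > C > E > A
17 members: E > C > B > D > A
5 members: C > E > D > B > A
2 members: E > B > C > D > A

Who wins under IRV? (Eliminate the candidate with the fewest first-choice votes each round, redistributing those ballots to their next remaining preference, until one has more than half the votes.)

Round 1: A 3, B 0, C 21, D 5, E 19. B eliminated.
Round 2: A 3, C 21, D 5, E 19. A eliminated.
Round 3: C 24, D 5, E 19. D eliminated.
Round 4: C 29, E 19. C has a majority (≥25).

C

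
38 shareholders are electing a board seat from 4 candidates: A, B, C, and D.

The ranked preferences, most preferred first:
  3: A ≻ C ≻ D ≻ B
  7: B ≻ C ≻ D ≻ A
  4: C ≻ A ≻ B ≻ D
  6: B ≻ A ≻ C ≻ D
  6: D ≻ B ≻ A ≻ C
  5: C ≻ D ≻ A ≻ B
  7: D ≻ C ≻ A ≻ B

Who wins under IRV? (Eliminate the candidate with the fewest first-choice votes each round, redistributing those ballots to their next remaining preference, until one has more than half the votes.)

D

Round 1: A 3, B 13, C 9, D 13. A eliminated.
Round 2: B 13, C 12, D 13. C eliminated.
Round 3: B 17, D 21. D has a majority (≥20).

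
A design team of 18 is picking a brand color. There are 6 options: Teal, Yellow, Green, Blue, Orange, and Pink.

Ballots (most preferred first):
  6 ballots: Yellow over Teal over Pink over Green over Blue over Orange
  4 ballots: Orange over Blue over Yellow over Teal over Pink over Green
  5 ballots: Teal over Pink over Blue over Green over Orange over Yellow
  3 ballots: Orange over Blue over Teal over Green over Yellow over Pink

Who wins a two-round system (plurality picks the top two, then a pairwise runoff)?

Orange

Round 1 first-place votes: Teal 5, Yellow 6, Green 0, Blue 0, Orange 7, Pink 0. Orange and Yellow advance.
Runoff: Orange is ranked above Yellow on 12 ballots, Yellow above Orange on 6.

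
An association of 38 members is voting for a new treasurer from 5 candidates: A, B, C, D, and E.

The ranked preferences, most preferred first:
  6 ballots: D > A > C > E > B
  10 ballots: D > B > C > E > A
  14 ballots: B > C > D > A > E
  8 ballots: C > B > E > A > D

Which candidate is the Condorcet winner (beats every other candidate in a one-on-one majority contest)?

B vs A: 32–6
B vs C: 24–14
B vs D: 22–16
B vs E: 32–6
B beats every other candidate.

B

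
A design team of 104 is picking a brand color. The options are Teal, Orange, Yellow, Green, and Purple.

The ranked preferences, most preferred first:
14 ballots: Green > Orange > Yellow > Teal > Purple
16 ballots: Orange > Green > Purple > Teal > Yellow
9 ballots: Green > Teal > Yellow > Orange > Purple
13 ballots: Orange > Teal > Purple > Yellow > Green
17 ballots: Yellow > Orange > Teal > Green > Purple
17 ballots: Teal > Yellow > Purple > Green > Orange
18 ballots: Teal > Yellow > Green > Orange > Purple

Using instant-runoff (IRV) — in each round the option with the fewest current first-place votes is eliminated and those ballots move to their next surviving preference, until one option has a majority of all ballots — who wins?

Round 1: Teal 35, Orange 29, Yellow 17, Green 23, Purple 0. Purple eliminated.
Round 2: Teal 35, Orange 29, Yellow 17, Green 23. Yellow eliminated.
Round 3: Teal 35, Orange 46, Green 23. Green eliminated.
Round 4: Teal 44, Orange 60. Orange has a majority (≥53).

Orange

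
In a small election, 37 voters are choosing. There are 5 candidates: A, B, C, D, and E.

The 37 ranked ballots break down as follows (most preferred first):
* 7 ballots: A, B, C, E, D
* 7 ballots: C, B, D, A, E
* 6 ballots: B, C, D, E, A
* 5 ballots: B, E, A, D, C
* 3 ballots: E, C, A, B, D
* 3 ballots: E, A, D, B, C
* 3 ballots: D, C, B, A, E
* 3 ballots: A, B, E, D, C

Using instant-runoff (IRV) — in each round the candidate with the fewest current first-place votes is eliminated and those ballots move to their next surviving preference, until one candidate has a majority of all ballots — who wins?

Round 1: A 10, B 11, C 7, D 3, E 6. D eliminated.
Round 2: A 10, B 11, C 10, E 6. E eliminated.
Round 3: A 13, B 11, C 13. B eliminated.
Round 4: A 18, C 19. C has a majority (≥19).

C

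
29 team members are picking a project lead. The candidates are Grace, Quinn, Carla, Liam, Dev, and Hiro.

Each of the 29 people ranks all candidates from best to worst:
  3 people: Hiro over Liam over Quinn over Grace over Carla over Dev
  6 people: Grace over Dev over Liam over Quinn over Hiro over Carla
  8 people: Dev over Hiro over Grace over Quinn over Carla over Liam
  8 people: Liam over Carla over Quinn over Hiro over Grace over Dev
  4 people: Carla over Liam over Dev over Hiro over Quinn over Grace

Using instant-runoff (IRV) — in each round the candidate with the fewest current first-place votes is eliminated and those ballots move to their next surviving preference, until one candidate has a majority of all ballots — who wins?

Liam

Round 1: Grace 6, Quinn 0, Carla 4, Liam 8, Dev 8, Hiro 3. Quinn eliminated.
Round 2: Grace 6, Carla 4, Liam 8, Dev 8, Hiro 3. Hiro eliminated.
Round 3: Grace 6, Carla 4, Liam 11, Dev 8. Carla eliminated.
Round 4: Grace 6, Liam 15, Dev 8. Liam has a majority (≥15).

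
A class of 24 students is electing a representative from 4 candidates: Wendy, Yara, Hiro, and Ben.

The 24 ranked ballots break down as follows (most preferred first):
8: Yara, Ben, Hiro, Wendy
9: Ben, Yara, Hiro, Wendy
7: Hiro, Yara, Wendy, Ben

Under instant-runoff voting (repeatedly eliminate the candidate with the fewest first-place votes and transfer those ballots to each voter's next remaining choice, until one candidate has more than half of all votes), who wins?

Round 1: Wendy 0, Yara 8, Hiro 7, Ben 9. Wendy eliminated.
Round 2: Yara 8, Hiro 7, Ben 9. Hiro eliminated.
Round 3: Yara 15, Ben 9. Yara has a majority (≥13).

Yara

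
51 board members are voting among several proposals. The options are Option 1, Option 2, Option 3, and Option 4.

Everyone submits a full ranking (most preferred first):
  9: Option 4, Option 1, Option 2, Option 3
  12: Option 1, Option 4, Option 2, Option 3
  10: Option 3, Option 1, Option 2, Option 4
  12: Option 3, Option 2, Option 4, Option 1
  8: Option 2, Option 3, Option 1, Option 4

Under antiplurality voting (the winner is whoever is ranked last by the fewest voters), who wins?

Option 2

Last-place votes: Option 1 12, Option 2 0, Option 3 21, Option 4 18.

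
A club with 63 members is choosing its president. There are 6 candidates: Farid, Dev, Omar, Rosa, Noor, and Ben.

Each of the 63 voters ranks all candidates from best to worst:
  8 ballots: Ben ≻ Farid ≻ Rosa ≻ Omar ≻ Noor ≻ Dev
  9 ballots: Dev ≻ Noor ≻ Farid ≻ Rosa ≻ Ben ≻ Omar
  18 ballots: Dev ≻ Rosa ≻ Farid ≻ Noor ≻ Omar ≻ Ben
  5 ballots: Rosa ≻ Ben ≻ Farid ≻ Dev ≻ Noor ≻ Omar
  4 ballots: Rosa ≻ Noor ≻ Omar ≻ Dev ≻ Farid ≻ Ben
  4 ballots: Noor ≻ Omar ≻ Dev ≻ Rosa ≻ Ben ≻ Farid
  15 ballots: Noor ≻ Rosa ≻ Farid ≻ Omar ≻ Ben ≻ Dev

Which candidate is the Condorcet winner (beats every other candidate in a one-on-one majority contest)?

Rosa

Rosa vs Farid: 46–17
Rosa vs Dev: 32–31
Rosa vs Omar: 59–4
Rosa vs Noor: 35–28
Rosa vs Ben: 55–8
Rosa beats every other candidate.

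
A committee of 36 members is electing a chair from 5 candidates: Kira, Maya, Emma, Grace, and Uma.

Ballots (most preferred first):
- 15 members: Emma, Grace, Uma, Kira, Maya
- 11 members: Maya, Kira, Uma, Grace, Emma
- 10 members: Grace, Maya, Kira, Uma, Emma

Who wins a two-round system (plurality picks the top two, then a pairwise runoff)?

Maya

Round 1 first-place votes: Kira 0, Maya 11, Emma 15, Grace 10, Uma 0. Emma and Maya advance.
Runoff: Emma is ranked above Maya on 15 ballots, Maya above Emma on 21.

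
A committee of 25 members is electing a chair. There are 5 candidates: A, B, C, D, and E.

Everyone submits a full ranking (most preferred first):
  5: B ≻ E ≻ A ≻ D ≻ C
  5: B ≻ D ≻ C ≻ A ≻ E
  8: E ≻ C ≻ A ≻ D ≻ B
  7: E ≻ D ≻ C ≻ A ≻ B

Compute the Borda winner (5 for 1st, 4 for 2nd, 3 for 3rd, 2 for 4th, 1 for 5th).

A: 5×3 + 5×2 + 8×3 + 7×2 = 63
B: 5×5 + 5×5 + 8×1 + 7×1 = 65
C: 5×1 + 5×3 + 8×4 + 7×3 = 73
D: 5×2 + 5×4 + 8×2 + 7×4 = 74
E: 5×4 + 5×1 + 8×5 + 7×5 = 100

E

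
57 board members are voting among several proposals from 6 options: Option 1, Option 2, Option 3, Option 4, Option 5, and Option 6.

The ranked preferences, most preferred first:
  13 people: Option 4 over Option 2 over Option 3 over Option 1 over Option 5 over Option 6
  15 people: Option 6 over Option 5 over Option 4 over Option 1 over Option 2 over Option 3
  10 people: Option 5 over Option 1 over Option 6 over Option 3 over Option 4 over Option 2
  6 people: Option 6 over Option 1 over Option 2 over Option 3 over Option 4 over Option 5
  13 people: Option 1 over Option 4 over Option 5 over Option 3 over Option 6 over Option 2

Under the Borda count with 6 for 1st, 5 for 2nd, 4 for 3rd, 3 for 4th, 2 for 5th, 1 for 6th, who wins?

Option 1

Option 1: 13×3 + 15×3 + 10×5 + 6×5 + 13×6 = 242
Option 2: 13×5 + 15×2 + 10×1 + 6×4 + 13×1 = 142
Option 3: 13×4 + 15×1 + 10×3 + 6×3 + 13×3 = 154
Option 4: 13×6 + 15×4 + 10×2 + 6×2 + 13×5 = 235
Option 5: 13×2 + 15×5 + 10×6 + 6×1 + 13×4 = 219
Option 6: 13×1 + 15×6 + 10×4 + 6×6 + 13×2 = 205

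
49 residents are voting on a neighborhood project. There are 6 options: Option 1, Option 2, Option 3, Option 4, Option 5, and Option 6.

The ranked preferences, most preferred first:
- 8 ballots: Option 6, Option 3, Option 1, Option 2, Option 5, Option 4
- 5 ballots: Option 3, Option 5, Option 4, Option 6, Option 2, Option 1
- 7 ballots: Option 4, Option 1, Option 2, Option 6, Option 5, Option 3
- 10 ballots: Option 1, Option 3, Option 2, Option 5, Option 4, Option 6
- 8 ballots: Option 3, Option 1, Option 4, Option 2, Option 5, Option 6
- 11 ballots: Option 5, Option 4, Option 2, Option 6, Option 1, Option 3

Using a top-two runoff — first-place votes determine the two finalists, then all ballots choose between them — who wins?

Option 3

Round 1 first-place votes: Option 1 10, Option 2 0, Option 3 13, Option 4 7, Option 5 11, Option 6 8. Option 3 and Option 5 advance.
Runoff: Option 3 is ranked above Option 5 on 31 ballots, Option 5 above Option 3 on 18.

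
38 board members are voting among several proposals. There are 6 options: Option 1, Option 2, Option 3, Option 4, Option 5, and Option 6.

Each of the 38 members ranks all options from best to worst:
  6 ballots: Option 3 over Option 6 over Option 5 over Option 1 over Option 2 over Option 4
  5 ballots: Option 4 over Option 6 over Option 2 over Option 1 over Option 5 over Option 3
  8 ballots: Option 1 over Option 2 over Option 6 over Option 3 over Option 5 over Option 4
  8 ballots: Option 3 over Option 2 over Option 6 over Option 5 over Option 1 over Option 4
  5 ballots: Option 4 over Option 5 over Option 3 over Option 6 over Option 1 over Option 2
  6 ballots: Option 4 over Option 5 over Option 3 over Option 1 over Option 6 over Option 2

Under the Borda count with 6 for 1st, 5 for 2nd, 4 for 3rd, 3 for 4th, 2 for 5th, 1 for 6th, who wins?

Option 3

Option 1: 6×3 + 5×3 + 8×6 + 8×2 + 5×2 + 6×3 = 125
Option 2: 6×2 + 5×4 + 8×5 + 8×5 + 5×1 + 6×1 = 123
Option 3: 6×6 + 5×1 + 8×3 + 8×6 + 5×4 + 6×4 = 157
Option 4: 6×1 + 5×6 + 8×1 + 8×1 + 5×6 + 6×6 = 118
Option 5: 6×4 + 5×2 + 8×2 + 8×3 + 5×5 + 6×5 = 129
Option 6: 6×5 + 5×5 + 8×4 + 8×4 + 5×3 + 6×2 = 146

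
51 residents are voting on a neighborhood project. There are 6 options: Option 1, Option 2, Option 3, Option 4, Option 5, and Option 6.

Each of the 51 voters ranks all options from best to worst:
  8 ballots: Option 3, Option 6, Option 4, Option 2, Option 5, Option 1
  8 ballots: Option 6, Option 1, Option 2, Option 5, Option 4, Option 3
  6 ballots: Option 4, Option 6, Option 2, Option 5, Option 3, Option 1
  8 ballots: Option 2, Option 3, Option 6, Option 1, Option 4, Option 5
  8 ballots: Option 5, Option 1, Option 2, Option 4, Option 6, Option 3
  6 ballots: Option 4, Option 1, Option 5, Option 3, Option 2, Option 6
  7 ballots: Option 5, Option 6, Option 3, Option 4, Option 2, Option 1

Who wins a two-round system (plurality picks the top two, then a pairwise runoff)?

Round 1 first-place votes: Option 1 0, Option 2 8, Option 3 8, Option 4 12, Option 5 15, Option 6 8. Option 5 and Option 4 advance.
Runoff: Option 5 is ranked above Option 4 on 23 ballots, Option 4 above Option 5 on 28.

Option 4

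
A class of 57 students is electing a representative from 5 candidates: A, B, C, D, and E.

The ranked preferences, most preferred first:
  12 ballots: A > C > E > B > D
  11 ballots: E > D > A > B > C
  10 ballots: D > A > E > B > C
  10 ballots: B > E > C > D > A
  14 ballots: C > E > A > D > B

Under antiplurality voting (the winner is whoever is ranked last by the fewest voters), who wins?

Last-place votes: A 10, B 14, C 21, D 12, E 0.

E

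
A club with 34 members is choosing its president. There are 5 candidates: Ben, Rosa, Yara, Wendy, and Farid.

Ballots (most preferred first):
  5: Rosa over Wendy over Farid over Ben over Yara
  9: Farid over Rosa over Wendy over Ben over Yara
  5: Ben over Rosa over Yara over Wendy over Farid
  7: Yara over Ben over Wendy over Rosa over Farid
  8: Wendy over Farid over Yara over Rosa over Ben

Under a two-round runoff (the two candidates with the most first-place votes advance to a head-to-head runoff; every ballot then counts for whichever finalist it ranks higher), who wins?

Wendy

Round 1 first-place votes: Ben 5, Rosa 5, Yara 7, Wendy 8, Farid 9. Farid and Wendy advance.
Runoff: Farid is ranked above Wendy on 9 ballots, Wendy above Farid on 25.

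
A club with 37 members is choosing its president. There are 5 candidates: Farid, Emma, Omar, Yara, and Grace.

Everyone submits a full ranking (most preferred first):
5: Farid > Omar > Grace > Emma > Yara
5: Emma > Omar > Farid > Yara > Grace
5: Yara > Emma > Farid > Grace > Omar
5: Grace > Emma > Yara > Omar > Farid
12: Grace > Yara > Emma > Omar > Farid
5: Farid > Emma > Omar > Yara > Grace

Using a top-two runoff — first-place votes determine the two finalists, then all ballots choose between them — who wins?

Round 1 first-place votes: Farid 10, Emma 5, Omar 0, Yara 5, Grace 17. Grace and Farid advance.
Runoff: Grace is ranked above Farid on 17 ballots, Farid above Grace on 20.

Farid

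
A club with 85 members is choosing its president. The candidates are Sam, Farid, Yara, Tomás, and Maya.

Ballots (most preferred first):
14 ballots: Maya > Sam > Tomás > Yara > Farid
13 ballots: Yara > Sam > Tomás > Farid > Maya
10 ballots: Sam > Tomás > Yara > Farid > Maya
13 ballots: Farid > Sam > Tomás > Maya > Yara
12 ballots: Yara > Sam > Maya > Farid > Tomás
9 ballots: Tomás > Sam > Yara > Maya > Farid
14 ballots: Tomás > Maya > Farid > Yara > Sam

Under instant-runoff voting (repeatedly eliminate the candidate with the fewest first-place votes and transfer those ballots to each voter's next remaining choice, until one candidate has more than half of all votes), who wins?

Round 1: Sam 10, Farid 13, Yara 25, Tomás 23, Maya 14. Sam eliminated.
Round 2: Farid 13, Yara 25, Tomás 33, Maya 14. Farid eliminated.
Round 3: Yara 25, Tomás 46, Maya 14. Tomás has a majority (≥43).

Tomás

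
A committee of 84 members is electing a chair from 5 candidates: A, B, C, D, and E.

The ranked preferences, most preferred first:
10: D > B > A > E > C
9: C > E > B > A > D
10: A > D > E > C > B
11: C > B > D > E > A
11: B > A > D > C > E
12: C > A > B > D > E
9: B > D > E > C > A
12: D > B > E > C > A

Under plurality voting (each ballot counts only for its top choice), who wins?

First-place votes: A 10, B 20, C 32, D 22, E 0.

C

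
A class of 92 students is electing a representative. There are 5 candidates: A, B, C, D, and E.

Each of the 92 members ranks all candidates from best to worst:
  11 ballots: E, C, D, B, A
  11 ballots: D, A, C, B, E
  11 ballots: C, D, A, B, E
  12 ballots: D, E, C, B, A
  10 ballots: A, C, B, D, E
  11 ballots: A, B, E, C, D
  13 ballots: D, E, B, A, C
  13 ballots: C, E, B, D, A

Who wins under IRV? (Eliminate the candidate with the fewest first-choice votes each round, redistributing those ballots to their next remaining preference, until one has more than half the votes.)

C

Round 1: A 21, B 0, C 24, D 36, E 11. B eliminated.
Round 2: A 21, C 24, D 36, E 11. E eliminated.
Round 3: A 21, C 35, D 36. A eliminated.
Round 4: C 56, D 36. C has a majority (≥47).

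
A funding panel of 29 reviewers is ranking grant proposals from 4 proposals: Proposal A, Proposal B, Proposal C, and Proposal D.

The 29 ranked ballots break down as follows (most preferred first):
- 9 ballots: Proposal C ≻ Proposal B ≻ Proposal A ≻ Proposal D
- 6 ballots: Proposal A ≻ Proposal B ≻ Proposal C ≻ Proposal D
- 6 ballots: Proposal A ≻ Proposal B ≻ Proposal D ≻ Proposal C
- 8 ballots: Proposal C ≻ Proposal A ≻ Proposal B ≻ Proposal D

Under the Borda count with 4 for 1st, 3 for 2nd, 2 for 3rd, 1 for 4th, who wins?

Proposal A: 9×2 + 6×4 + 6×4 + 8×3 = 90
Proposal B: 9×3 + 6×3 + 6×3 + 8×2 = 79
Proposal C: 9×4 + 6×2 + 6×1 + 8×4 = 86
Proposal D: 9×1 + 6×1 + 6×2 + 8×1 = 35

Proposal A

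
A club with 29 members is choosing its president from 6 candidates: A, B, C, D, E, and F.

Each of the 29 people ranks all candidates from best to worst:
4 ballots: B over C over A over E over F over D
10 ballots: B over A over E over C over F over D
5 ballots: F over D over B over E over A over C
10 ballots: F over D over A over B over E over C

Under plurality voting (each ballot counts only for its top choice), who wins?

F

First-place votes: A 0, B 14, C 0, D 0, E 0, F 15.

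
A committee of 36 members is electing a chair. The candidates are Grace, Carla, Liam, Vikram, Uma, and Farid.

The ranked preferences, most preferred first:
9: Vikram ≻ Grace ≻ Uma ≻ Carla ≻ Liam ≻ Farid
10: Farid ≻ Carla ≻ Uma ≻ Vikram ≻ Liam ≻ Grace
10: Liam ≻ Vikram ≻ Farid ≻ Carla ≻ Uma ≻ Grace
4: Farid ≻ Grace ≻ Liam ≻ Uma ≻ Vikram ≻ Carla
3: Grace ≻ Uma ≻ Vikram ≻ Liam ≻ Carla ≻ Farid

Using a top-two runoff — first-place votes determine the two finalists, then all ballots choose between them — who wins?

Liam

Round 1 first-place votes: Grace 3, Carla 0, Liam 10, Vikram 9, Uma 0, Farid 14. Farid and Liam advance.
Runoff: Farid is ranked above Liam on 14 ballots, Liam above Farid on 22.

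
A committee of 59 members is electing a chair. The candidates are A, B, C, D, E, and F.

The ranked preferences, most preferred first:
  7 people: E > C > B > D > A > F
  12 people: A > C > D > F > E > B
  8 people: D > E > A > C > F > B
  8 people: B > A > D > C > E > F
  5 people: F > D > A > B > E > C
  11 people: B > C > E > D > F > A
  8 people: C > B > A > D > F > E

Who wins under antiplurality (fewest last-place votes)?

Last-place votes: A 11, B 20, C 5, D 0, E 8, F 15.

D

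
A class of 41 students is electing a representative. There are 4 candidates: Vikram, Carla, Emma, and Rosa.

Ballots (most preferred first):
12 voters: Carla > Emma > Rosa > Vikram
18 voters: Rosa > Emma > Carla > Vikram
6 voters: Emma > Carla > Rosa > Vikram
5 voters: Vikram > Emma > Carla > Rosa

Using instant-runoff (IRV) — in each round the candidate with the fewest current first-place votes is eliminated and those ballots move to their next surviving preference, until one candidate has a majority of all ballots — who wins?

Round 1: Vikram 5, Carla 12, Emma 6, Rosa 18. Vikram eliminated.
Round 2: Carla 12, Emma 11, Rosa 18. Emma eliminated.
Round 3: Carla 23, Rosa 18. Carla has a majority (≥21).

Carla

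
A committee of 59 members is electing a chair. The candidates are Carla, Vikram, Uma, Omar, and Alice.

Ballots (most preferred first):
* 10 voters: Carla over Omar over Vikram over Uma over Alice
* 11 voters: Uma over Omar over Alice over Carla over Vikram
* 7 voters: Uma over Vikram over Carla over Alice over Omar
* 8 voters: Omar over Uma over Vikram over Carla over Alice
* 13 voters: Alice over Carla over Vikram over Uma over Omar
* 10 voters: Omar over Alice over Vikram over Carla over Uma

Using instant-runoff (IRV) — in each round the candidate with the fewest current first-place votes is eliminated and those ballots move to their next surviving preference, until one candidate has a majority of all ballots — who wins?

Round 1: Carla 10, Vikram 0, Uma 18, Omar 18, Alice 13. Vikram eliminated.
Round 2: Carla 10, Uma 18, Omar 18, Alice 13. Carla eliminated.
Round 3: Uma 18, Omar 28, Alice 13. Alice eliminated.
Round 4: Uma 31, Omar 28. Uma has a majority (≥30).

Uma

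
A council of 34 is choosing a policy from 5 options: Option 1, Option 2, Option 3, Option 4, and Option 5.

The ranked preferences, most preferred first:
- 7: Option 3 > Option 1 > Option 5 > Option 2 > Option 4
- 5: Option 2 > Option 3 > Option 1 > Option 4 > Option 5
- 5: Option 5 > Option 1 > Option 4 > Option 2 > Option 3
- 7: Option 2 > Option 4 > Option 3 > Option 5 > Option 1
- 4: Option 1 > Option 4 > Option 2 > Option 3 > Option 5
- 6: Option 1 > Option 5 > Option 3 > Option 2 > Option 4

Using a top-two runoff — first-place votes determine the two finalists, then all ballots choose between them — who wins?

Option 1

Round 1 first-place votes: Option 1 10, Option 2 12, Option 3 7, Option 4 0, Option 5 5. Option 2 and Option 1 advance.
Runoff: Option 2 is ranked above Option 1 on 12 ballots, Option 1 above Option 2 on 22.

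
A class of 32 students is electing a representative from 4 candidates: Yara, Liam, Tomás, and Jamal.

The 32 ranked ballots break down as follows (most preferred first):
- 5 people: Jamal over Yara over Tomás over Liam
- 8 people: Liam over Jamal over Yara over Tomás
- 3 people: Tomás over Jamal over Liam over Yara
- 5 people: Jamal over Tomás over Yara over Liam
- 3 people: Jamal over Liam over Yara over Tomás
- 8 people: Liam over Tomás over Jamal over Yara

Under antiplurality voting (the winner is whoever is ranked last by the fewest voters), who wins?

Last-place votes: Yara 11, Liam 10, Tomás 11, Jamal 0.

Jamal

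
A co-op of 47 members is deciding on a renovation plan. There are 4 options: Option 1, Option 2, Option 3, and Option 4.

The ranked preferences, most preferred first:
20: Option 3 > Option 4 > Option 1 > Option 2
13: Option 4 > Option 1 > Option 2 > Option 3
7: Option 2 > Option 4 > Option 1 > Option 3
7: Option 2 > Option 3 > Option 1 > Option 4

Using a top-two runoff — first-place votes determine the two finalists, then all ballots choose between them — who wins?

Round 1 first-place votes: Option 1 0, Option 2 14, Option 3 20, Option 4 13. Option 3 and Option 2 advance.
Runoff: Option 3 is ranked above Option 2 on 20 ballots, Option 2 above Option 3 on 27.

Option 2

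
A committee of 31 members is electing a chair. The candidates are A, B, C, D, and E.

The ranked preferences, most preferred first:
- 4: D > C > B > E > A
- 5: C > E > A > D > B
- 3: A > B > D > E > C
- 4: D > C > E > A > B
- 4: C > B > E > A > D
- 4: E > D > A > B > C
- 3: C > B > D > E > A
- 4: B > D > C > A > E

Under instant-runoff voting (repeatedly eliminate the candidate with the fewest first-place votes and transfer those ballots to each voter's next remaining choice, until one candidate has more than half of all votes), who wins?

D

Round 1: A 3, B 4, C 12, D 8, E 4. A eliminated.
Round 2: B 7, C 12, D 8, E 4. E eliminated.
Round 3: B 7, C 12, D 12. B eliminated.
Round 4: C 12, D 19. D has a majority (≥16).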